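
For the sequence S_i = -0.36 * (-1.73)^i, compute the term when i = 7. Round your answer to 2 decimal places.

S_7 = -0.36 * (-1.73)^7 ≈ -0.36 * -46.3791 ≈ 16.7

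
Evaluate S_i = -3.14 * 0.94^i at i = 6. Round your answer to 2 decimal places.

S_6 = -3.14 * 0.94^6 ≈ -3.14 * 0.6899 ≈ -2.17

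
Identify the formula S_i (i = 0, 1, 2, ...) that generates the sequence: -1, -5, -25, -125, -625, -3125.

Check ratios: -5 / -1 = 5.0
Common ratio r = 5.
First term a = -1.
Formula: S_i = -1 * 5^i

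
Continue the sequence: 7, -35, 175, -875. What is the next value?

Ratios: -35 / 7 = -5.0
This is a geometric sequence with common ratio r = -5.
Next term = -875 * -5 = 4375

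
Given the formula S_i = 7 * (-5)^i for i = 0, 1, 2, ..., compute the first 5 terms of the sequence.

This is a geometric sequence.
i=0: S_0 = 7 * (-5)^0 = 7
i=1: S_1 = 7 * (-5)^1 = -35
i=2: S_2 = 7 * (-5)^2 = 175
i=3: S_3 = 7 * (-5)^3 = -875
i=4: S_4 = 7 * (-5)^4 = 4375
The first 5 terms are: [7, -35, 175, -875, 4375]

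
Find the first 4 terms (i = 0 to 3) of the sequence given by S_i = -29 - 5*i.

This is an arithmetic sequence.
i=0: S_0 = -29 + -5*0 = -29
i=1: S_1 = -29 + -5*1 = -34
i=2: S_2 = -29 + -5*2 = -39
i=3: S_3 = -29 + -5*3 = -44
The first 4 terms are: [-29, -34, -39, -44]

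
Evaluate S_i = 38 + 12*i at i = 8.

S_8 = 38 + 12*8 = 38 + 96 = 134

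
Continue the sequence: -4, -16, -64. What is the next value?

Ratios: -16 / -4 = 4.0
This is a geometric sequence with common ratio r = 4.
Next term = -64 * 4 = -256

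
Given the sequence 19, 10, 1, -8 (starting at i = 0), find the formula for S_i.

Check differences: 10 - 19 = -9
1 - 10 = -9
Common difference d = -9.
First term a = 19.
Formula: S_i = 19 - 9*i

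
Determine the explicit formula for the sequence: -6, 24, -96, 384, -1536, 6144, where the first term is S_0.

Check ratios: 24 / -6 = -4.0
Common ratio r = -4.
First term a = -6.
Formula: S_i = -6 * (-4)^i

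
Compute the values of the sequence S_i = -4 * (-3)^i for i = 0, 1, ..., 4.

This is a geometric sequence.
i=0: S_0 = -4 * (-3)^0 = -4
i=1: S_1 = -4 * (-3)^1 = 12
i=2: S_2 = -4 * (-3)^2 = -36
i=3: S_3 = -4 * (-3)^3 = 108
i=4: S_4 = -4 * (-3)^4 = -324
The first 5 terms are: [-4, 12, -36, 108, -324]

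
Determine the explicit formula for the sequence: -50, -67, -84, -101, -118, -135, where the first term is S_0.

Check differences: -67 - -50 = -17
-84 - -67 = -17
Common difference d = -17.
First term a = -50.
Formula: S_i = -50 - 17*i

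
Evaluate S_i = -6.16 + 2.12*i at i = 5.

S_5 = -6.16 + 2.12*5 = -6.16 + 10.6 = 4.44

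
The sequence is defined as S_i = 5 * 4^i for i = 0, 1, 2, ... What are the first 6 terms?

This is a geometric sequence.
i=0: S_0 = 5 * 4^0 = 5
i=1: S_1 = 5 * 4^1 = 20
i=2: S_2 = 5 * 4^2 = 80
i=3: S_3 = 5 * 4^3 = 320
i=4: S_4 = 5 * 4^4 = 1280
i=5: S_5 = 5 * 4^5 = 5120
The first 6 terms are: [5, 20, 80, 320, 1280, 5120]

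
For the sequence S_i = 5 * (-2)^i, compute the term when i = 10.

S_10 = 5 * (-2)^10 = 5 * 1024 = 5120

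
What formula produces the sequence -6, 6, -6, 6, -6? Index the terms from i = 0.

Check ratios: 6 / -6 = -1.0
Common ratio r = -1.
First term a = -6.
Formula: S_i = -6 * (-1)^i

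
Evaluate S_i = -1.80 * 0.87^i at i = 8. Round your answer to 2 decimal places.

S_8 = -1.8 * 0.87^8 ≈ -1.8 * 0.3282 ≈ -0.59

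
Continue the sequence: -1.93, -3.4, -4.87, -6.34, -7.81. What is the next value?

Differences: -3.4 - -1.93 = -1.47
This is an arithmetic sequence with common difference d = -1.47.
Next term = -7.81 + -1.47 = -9.28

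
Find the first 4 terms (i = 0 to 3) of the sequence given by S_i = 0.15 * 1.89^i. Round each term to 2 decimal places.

This is a geometric sequence.
i=0: S_0 = 0.15 * 1.89^0 = 0.15
i=1: S_1 = 0.15 * 1.89^1 ≈ 0.28
i=2: S_2 = 0.15 * 1.89^2 ≈ 0.54
i=3: S_3 = 0.15 * 1.89^3 ≈ 1.01
The first 4 terms are: [0.15, 0.28, 0.54, 1.01]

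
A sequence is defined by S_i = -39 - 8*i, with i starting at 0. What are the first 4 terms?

This is an arithmetic sequence.
i=0: S_0 = -39 + -8*0 = -39
i=1: S_1 = -39 + -8*1 = -47
i=2: S_2 = -39 + -8*2 = -55
i=3: S_3 = -39 + -8*3 = -63
The first 4 terms are: [-39, -47, -55, -63]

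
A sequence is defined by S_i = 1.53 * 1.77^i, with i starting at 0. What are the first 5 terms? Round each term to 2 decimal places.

This is a geometric sequence.
i=0: S_0 = 1.53 * 1.77^0 = 1.53
i=1: S_1 = 1.53 * 1.77^1 ≈ 2.71
i=2: S_2 = 1.53 * 1.77^2 ≈ 4.79
i=3: S_3 = 1.53 * 1.77^3 ≈ 8.48
i=4: S_4 = 1.53 * 1.77^4 ≈ 15.02
The first 5 terms are: [1.53, 2.71, 4.79, 8.48, 15.02]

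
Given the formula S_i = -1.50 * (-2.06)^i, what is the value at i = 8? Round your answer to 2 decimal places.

S_8 = -1.5 * (-2.06)^8 ≈ -1.5 * 324.2931 ≈ -486.44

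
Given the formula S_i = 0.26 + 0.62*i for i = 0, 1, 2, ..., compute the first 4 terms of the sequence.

This is an arithmetic sequence.
i=0: S_0 = 0.26 + 0.62*0 = 0.26
i=1: S_1 = 0.26 + 0.62*1 = 0.88
i=2: S_2 = 0.26 + 0.62*2 = 1.5
i=3: S_3 = 0.26 + 0.62*3 = 2.12
The first 4 terms are: [0.26, 0.88, 1.5, 2.12]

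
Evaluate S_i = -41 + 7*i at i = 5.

S_5 = -41 + 7*5 = -41 + 35 = -6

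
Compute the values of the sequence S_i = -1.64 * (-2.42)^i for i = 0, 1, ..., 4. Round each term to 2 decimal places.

This is a geometric sequence.
i=0: S_0 = -1.64 * (-2.42)^0 = -1.64
i=1: S_1 = -1.64 * (-2.42)^1 ≈ 3.97
i=2: S_2 = -1.64 * (-2.42)^2 ≈ -9.6
i=3: S_3 = -1.64 * (-2.42)^3 ≈ 23.24
i=4: S_4 = -1.64 * (-2.42)^4 ≈ -56.25
The first 5 terms are: [-1.64, 3.97, -9.6, 23.24, -56.25]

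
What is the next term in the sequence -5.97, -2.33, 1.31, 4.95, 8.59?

Differences: -2.33 - -5.97 = 3.64
This is an arithmetic sequence with common difference d = 3.64.
Next term = 8.59 + 3.64 = 12.23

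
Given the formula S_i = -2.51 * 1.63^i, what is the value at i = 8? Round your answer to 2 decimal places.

S_8 = -2.51 * 1.63^8 ≈ -2.51 * 49.8311 ≈ -125.08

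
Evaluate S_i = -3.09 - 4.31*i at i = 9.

S_9 = -3.09 + -4.31*9 = -3.09 + -38.79 = -41.88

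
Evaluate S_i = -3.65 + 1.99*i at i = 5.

S_5 = -3.65 + 1.99*5 = -3.65 + 9.95 = 6.3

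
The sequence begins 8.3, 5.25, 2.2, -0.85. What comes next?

Differences: 5.25 - 8.3 = -3.05
This is an arithmetic sequence with common difference d = -3.05.
Next term = -0.85 + -3.05 = -3.9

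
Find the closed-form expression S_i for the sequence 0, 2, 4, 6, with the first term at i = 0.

Check differences: 2 - 0 = 2
4 - 2 = 2
Common difference d = 2.
First term a = 0.
Formula: S_i = 0 + 2*i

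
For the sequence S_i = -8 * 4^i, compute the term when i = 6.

S_6 = -8 * 4^6 = -8 * 4096 = -32768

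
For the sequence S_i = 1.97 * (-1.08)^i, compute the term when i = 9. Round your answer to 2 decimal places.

S_9 = 1.97 * (-1.08)^9 ≈ 1.97 * -1.999 ≈ -3.94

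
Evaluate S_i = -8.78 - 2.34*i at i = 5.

S_5 = -8.78 + -2.34*5 = -8.78 + -11.7 = -20.48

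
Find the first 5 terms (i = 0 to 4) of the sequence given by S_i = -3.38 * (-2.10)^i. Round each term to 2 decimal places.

This is a geometric sequence.
i=0: S_0 = -3.38 * (-2.1)^0 = -3.38
i=1: S_1 = -3.38 * (-2.1)^1 ≈ 7.1
i=2: S_2 = -3.38 * (-2.1)^2 ≈ -14.91
i=3: S_3 = -3.38 * (-2.1)^3 ≈ 31.3
i=4: S_4 = -3.38 * (-2.1)^4 ≈ -65.73
The first 5 terms are: [-3.38, 7.1, -14.91, 31.3, -65.73]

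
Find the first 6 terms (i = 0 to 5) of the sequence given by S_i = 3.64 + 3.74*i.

This is an arithmetic sequence.
i=0: S_0 = 3.64 + 3.74*0 = 3.64
i=1: S_1 = 3.64 + 3.74*1 = 7.38
i=2: S_2 = 3.64 + 3.74*2 = 11.12
i=3: S_3 = 3.64 + 3.74*3 = 14.86
i=4: S_4 = 3.64 + 3.74*4 = 18.6
i=5: S_5 = 3.64 + 3.74*5 = 22.34
The first 6 terms are: [3.64, 7.38, 11.12, 14.86, 18.6, 22.34]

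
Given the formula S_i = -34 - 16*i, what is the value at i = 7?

S_7 = -34 + -16*7 = -34 + -112 = -146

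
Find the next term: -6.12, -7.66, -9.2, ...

Differences: -7.66 - -6.12 = -1.54
This is an arithmetic sequence with common difference d = -1.54.
Next term = -9.2 + -1.54 = -10.74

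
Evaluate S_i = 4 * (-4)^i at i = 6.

S_6 = 4 * (-4)^6 = 4 * 4096 = 16384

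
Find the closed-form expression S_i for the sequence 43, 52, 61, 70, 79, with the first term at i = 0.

Check differences: 52 - 43 = 9
61 - 52 = 9
Common difference d = 9.
First term a = 43.
Formula: S_i = 43 + 9*i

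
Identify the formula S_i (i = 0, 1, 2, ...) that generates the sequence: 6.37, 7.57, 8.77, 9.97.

Check differences: 7.57 - 6.37 = 1.2
8.77 - 7.57 = 1.2
Common difference d = 1.2.
First term a = 6.37.
Formula: S_i = 6.37 + 1.20*i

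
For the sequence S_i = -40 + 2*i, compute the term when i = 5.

S_5 = -40 + 2*5 = -40 + 10 = -30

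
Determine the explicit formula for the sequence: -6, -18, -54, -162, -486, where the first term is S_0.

Check ratios: -18 / -6 = 3.0
Common ratio r = 3.
First term a = -6.
Formula: S_i = -6 * 3^i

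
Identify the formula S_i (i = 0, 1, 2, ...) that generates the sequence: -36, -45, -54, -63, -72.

Check differences: -45 - -36 = -9
-54 - -45 = -9
Common difference d = -9.
First term a = -36.
Formula: S_i = -36 - 9*i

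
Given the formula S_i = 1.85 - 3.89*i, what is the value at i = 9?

S_9 = 1.85 + -3.89*9 = 1.85 + -35.01 = -33.16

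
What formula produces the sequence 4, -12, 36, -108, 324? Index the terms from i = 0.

Check ratios: -12 / 4 = -3.0
Common ratio r = -3.
First term a = 4.
Formula: S_i = 4 * (-3)^i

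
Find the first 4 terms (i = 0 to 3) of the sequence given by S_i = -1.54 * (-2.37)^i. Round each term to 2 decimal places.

This is a geometric sequence.
i=0: S_0 = -1.54 * (-2.37)^0 = -1.54
i=1: S_1 = -1.54 * (-2.37)^1 ≈ 3.65
i=2: S_2 = -1.54 * (-2.37)^2 ≈ -8.65
i=3: S_3 = -1.54 * (-2.37)^3 ≈ 20.5
The first 4 terms are: [-1.54, 3.65, -8.65, 20.5]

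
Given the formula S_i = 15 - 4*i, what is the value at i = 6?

S_6 = 15 + -4*6 = 15 + -24 = -9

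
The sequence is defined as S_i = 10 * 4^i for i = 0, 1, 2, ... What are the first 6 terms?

This is a geometric sequence.
i=0: S_0 = 10 * 4^0 = 10
i=1: S_1 = 10 * 4^1 = 40
i=2: S_2 = 10 * 4^2 = 160
i=3: S_3 = 10 * 4^3 = 640
i=4: S_4 = 10 * 4^4 = 2560
i=5: S_5 = 10 * 4^5 = 10240
The first 6 terms are: [10, 40, 160, 640, 2560, 10240]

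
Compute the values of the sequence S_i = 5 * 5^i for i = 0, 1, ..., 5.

This is a geometric sequence.
i=0: S_0 = 5 * 5^0 = 5
i=1: S_1 = 5 * 5^1 = 25
i=2: S_2 = 5 * 5^2 = 125
i=3: S_3 = 5 * 5^3 = 625
i=4: S_4 = 5 * 5^4 = 3125
i=5: S_5 = 5 * 5^5 = 15625
The first 6 terms are: [5, 25, 125, 625, 3125, 15625]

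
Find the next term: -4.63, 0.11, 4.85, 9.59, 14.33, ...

Differences: 0.11 - -4.63 = 4.74
This is an arithmetic sequence with common difference d = 4.74.
Next term = 14.33 + 4.74 = 19.07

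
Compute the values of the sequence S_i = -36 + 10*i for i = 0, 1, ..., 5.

This is an arithmetic sequence.
i=0: S_0 = -36 + 10*0 = -36
i=1: S_1 = -36 + 10*1 = -26
i=2: S_2 = -36 + 10*2 = -16
i=3: S_3 = -36 + 10*3 = -6
i=4: S_4 = -36 + 10*4 = 4
i=5: S_5 = -36 + 10*5 = 14
The first 6 terms are: [-36, -26, -16, -6, 4, 14]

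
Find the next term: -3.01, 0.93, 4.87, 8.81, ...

Differences: 0.93 - -3.01 = 3.94
This is an arithmetic sequence with common difference d = 3.94.
Next term = 8.81 + 3.94 = 12.75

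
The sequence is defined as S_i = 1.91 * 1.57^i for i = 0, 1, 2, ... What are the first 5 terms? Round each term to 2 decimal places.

This is a geometric sequence.
i=0: S_0 = 1.91 * 1.57^0 = 1.91
i=1: S_1 = 1.91 * 1.57^1 ≈ 3.0
i=2: S_2 = 1.91 * 1.57^2 ≈ 4.71
i=3: S_3 = 1.91 * 1.57^3 ≈ 7.39
i=4: S_4 = 1.91 * 1.57^4 ≈ 11.6
The first 5 terms are: [1.91, 3.0, 4.71, 7.39, 11.6]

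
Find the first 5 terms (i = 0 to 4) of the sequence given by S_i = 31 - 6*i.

This is an arithmetic sequence.
i=0: S_0 = 31 + -6*0 = 31
i=1: S_1 = 31 + -6*1 = 25
i=2: S_2 = 31 + -6*2 = 19
i=3: S_3 = 31 + -6*3 = 13
i=4: S_4 = 31 + -6*4 = 7
The first 5 terms are: [31, 25, 19, 13, 7]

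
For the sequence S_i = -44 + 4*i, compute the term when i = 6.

S_6 = -44 + 4*6 = -44 + 24 = -20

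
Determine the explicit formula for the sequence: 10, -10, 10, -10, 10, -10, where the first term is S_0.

Check ratios: -10 / 10 = -1.0
Common ratio r = -1.
First term a = 10.
Formula: S_i = 10 * (-1)^i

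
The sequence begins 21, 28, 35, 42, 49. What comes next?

Differences: 28 - 21 = 7
This is an arithmetic sequence with common difference d = 7.
Next term = 49 + 7 = 56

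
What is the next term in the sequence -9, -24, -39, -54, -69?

Differences: -24 - -9 = -15
This is an arithmetic sequence with common difference d = -15.
Next term = -69 + -15 = -84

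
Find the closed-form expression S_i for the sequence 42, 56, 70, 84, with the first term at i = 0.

Check differences: 56 - 42 = 14
70 - 56 = 14
Common difference d = 14.
First term a = 42.
Formula: S_i = 42 + 14*i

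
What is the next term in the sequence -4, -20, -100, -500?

Ratios: -20 / -4 = 5.0
This is a geometric sequence with common ratio r = 5.
Next term = -500 * 5 = -2500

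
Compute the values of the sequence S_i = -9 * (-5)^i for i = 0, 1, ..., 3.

This is a geometric sequence.
i=0: S_0 = -9 * (-5)^0 = -9
i=1: S_1 = -9 * (-5)^1 = 45
i=2: S_2 = -9 * (-5)^2 = -225
i=3: S_3 = -9 * (-5)^3 = 1125
The first 4 terms are: [-9, 45, -225, 1125]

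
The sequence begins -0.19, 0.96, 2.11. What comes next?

Differences: 0.96 - -0.19 = 1.15
This is an arithmetic sequence with common difference d = 1.15.
Next term = 2.11 + 1.15 = 3.26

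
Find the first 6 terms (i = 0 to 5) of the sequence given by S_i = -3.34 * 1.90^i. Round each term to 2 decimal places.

This is a geometric sequence.
i=0: S_0 = -3.34 * 1.9^0 = -3.34
i=1: S_1 = -3.34 * 1.9^1 ≈ -6.35
i=2: S_2 = -3.34 * 1.9^2 ≈ -12.06
i=3: S_3 = -3.34 * 1.9^3 ≈ -22.91
i=4: S_4 = -3.34 * 1.9^4 ≈ -43.53
i=5: S_5 = -3.34 * 1.9^5 ≈ -82.7
The first 6 terms are: [-3.34, -6.35, -12.06, -22.91, -43.53, -82.7]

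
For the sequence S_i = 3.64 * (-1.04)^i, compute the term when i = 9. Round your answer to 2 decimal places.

S_9 = 3.64 * (-1.04)^9 ≈ 3.64 * -1.4233 ≈ -5.18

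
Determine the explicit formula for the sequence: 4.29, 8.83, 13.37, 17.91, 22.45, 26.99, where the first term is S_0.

Check differences: 8.83 - 4.29 = 4.54
13.37 - 8.83 = 4.54
Common difference d = 4.54.
First term a = 4.29.
Formula: S_i = 4.29 + 4.54*i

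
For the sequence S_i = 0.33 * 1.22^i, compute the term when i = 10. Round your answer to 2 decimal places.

S_10 = 0.33 * 1.22^10 ≈ 0.33 * 7.3046 ≈ 2.41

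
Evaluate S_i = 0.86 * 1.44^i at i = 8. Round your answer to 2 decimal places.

S_8 = 0.86 * 1.44^8 ≈ 0.86 * 18.4884 ≈ 15.9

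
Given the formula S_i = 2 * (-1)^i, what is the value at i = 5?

S_5 = 2 * (-1)^5 = 2 * -1 = -2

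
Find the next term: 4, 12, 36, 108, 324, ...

Ratios: 12 / 4 = 3.0
This is a geometric sequence with common ratio r = 3.
Next term = 324 * 3 = 972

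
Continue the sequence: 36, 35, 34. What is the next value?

Differences: 35 - 36 = -1
This is an arithmetic sequence with common difference d = -1.
Next term = 34 + -1 = 33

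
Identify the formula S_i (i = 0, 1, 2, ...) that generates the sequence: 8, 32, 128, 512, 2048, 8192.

Check ratios: 32 / 8 = 4.0
Common ratio r = 4.
First term a = 8.
Formula: S_i = 8 * 4^i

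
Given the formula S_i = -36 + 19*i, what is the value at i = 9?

S_9 = -36 + 19*9 = -36 + 171 = 135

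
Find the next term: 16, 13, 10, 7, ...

Differences: 13 - 16 = -3
This is an arithmetic sequence with common difference d = -3.
Next term = 7 + -3 = 4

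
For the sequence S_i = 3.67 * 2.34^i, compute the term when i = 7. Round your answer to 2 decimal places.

S_7 = 3.67 * 2.34^7 ≈ 3.67 * 384.159 ≈ 1409.86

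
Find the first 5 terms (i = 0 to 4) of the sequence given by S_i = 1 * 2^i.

This is a geometric sequence.
i=0: S_0 = 1 * 2^0 = 1
i=1: S_1 = 1 * 2^1 = 2
i=2: S_2 = 1 * 2^2 = 4
i=3: S_3 = 1 * 2^3 = 8
i=4: S_4 = 1 * 2^4 = 16
The first 5 terms are: [1, 2, 4, 8, 16]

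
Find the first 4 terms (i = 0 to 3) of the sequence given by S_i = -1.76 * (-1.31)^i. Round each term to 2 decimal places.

This is a geometric sequence.
i=0: S_0 = -1.76 * (-1.31)^0 = -1.76
i=1: S_1 = -1.76 * (-1.31)^1 ≈ 2.31
i=2: S_2 = -1.76 * (-1.31)^2 ≈ -3.02
i=3: S_3 = -1.76 * (-1.31)^3 ≈ 3.96
The first 4 terms are: [-1.76, 2.31, -3.02, 3.96]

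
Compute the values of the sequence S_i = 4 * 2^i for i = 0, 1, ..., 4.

This is a geometric sequence.
i=0: S_0 = 4 * 2^0 = 4
i=1: S_1 = 4 * 2^1 = 8
i=2: S_2 = 4 * 2^2 = 16
i=3: S_3 = 4 * 2^3 = 32
i=4: S_4 = 4 * 2^4 = 64
The first 5 terms are: [4, 8, 16, 32, 64]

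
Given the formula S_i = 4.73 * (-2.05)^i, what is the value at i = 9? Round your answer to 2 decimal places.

S_9 = 4.73 * (-2.05)^9 ≈ 4.73 * -639.4178 ≈ -3024.45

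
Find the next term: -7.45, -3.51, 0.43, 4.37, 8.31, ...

Differences: -3.51 - -7.45 = 3.94
This is an arithmetic sequence with common difference d = 3.94.
Next term = 8.31 + 3.94 = 12.25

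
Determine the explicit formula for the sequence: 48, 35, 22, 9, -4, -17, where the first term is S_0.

Check differences: 35 - 48 = -13
22 - 35 = -13
Common difference d = -13.
First term a = 48.
Formula: S_i = 48 - 13*i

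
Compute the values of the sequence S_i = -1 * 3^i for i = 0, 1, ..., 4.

This is a geometric sequence.
i=0: S_0 = -1 * 3^0 = -1
i=1: S_1 = -1 * 3^1 = -3
i=2: S_2 = -1 * 3^2 = -9
i=3: S_3 = -1 * 3^3 = -27
i=4: S_4 = -1 * 3^4 = -81
The first 5 terms are: [-1, -3, -9, -27, -81]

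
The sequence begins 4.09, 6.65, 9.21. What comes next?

Differences: 6.65 - 4.09 = 2.56
This is an arithmetic sequence with common difference d = 2.56.
Next term = 9.21 + 2.56 = 11.77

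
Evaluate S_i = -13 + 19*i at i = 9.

S_9 = -13 + 19*9 = -13 + 171 = 158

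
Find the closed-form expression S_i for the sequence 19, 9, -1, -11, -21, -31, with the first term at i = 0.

Check differences: 9 - 19 = -10
-1 - 9 = -10
Common difference d = -10.
First term a = 19.
Formula: S_i = 19 - 10*i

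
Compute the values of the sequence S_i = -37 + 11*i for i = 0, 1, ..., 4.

This is an arithmetic sequence.
i=0: S_0 = -37 + 11*0 = -37
i=1: S_1 = -37 + 11*1 = -26
i=2: S_2 = -37 + 11*2 = -15
i=3: S_3 = -37 + 11*3 = -4
i=4: S_4 = -37 + 11*4 = 7
The first 5 terms are: [-37, -26, -15, -4, 7]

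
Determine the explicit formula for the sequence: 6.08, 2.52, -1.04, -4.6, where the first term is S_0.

Check differences: 2.52 - 6.08 = -3.56
-1.04 - 2.52 = -3.56
Common difference d = -3.56.
First term a = 6.08.
Formula: S_i = 6.08 - 3.56*i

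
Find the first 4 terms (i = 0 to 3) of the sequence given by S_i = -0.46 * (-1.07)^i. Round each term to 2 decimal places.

This is a geometric sequence.
i=0: S_0 = -0.46 * (-1.07)^0 = -0.46
i=1: S_1 = -0.46 * (-1.07)^1 ≈ 0.49
i=2: S_2 = -0.46 * (-1.07)^2 ≈ -0.53
i=3: S_3 = -0.46 * (-1.07)^3 ≈ 0.56
The first 4 terms are: [-0.46, 0.49, -0.53, 0.56]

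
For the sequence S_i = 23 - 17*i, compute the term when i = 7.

S_7 = 23 + -17*7 = 23 + -119 = -96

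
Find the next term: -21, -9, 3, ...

Differences: -9 - -21 = 12
This is an arithmetic sequence with common difference d = 12.
Next term = 3 + 12 = 15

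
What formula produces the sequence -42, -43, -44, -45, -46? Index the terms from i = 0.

Check differences: -43 - -42 = -1
-44 - -43 = -1
Common difference d = -1.
First term a = -42.
Formula: S_i = -42 - 1*i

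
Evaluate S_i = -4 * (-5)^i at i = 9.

S_9 = -4 * (-5)^9 = -4 * -1953125 = 7812500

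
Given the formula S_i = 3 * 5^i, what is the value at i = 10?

S_10 = 3 * 5^10 = 3 * 9765625 = 29296875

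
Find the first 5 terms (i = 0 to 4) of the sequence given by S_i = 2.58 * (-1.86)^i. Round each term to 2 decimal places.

This is a geometric sequence.
i=0: S_0 = 2.58 * (-1.86)^0 = 2.58
i=1: S_1 = 2.58 * (-1.86)^1 ≈ -4.8
i=2: S_2 = 2.58 * (-1.86)^2 ≈ 8.93
i=3: S_3 = 2.58 * (-1.86)^3 ≈ -16.6
i=4: S_4 = 2.58 * (-1.86)^4 ≈ 30.88
The first 5 terms are: [2.58, -4.8, 8.93, -16.6, 30.88]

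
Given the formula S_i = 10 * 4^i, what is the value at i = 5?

S_5 = 10 * 4^5 = 10 * 1024 = 10240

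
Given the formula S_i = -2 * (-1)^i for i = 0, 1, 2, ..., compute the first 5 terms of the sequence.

This is a geometric sequence.
i=0: S_0 = -2 * (-1)^0 = -2
i=1: S_1 = -2 * (-1)^1 = 2
i=2: S_2 = -2 * (-1)^2 = -2
i=3: S_3 = -2 * (-1)^3 = 2
i=4: S_4 = -2 * (-1)^4 = -2
The first 5 terms are: [-2, 2, -2, 2, -2]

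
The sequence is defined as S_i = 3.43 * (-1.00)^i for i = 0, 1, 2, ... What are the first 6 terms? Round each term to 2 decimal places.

This is a geometric sequence.
i=0: S_0 = 3.43 * (-1.0)^0 = 3.43
i=1: S_1 = 3.43 * (-1.0)^1 = -3.43
i=2: S_2 = 3.43 * (-1.0)^2 = 3.43
i=3: S_3 = 3.43 * (-1.0)^3 = -3.43
i=4: S_4 = 3.43 * (-1.0)^4 = 3.43
i=5: S_5 = 3.43 * (-1.0)^5 = -3.43
The first 6 terms are: [3.43, -3.43, 3.43, -3.43, 3.43, -3.43]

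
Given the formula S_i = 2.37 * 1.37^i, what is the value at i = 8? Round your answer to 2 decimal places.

S_8 = 2.37 * 1.37^8 ≈ 2.37 * 12.4098 ≈ 29.41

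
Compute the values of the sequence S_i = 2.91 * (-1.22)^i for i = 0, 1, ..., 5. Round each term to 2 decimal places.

This is a geometric sequence.
i=0: S_0 = 2.91 * (-1.22)^0 = 2.91
i=1: S_1 = 2.91 * (-1.22)^1 ≈ -3.55
i=2: S_2 = 2.91 * (-1.22)^2 ≈ 4.33
i=3: S_3 = 2.91 * (-1.22)^3 ≈ -5.28
i=4: S_4 = 2.91 * (-1.22)^4 ≈ 6.45
i=5: S_5 = 2.91 * (-1.22)^5 ≈ -7.86
The first 6 terms are: [2.91, -3.55, 4.33, -5.28, 6.45, -7.86]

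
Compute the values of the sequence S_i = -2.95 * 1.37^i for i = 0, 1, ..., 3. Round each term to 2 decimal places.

This is a geometric sequence.
i=0: S_0 = -2.95 * 1.37^0 = -2.95
i=1: S_1 = -2.95 * 1.37^1 ≈ -4.04
i=2: S_2 = -2.95 * 1.37^2 ≈ -5.54
i=3: S_3 = -2.95 * 1.37^3 ≈ -7.59
The first 4 terms are: [-2.95, -4.04, -5.54, -7.59]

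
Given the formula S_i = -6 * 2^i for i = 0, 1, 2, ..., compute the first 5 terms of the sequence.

This is a geometric sequence.
i=0: S_0 = -6 * 2^0 = -6
i=1: S_1 = -6 * 2^1 = -12
i=2: S_2 = -6 * 2^2 = -24
i=3: S_3 = -6 * 2^3 = -48
i=4: S_4 = -6 * 2^4 = -96
The first 5 terms are: [-6, -12, -24, -48, -96]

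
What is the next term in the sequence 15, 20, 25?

Differences: 20 - 15 = 5
This is an arithmetic sequence with common difference d = 5.
Next term = 25 + 5 = 30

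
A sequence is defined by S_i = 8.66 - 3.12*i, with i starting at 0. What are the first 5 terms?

This is an arithmetic sequence.
i=0: S_0 = 8.66 + -3.12*0 = 8.66
i=1: S_1 = 8.66 + -3.12*1 = 5.54
i=2: S_2 = 8.66 + -3.12*2 = 2.42
i=3: S_3 = 8.66 + -3.12*3 = -0.7
i=4: S_4 = 8.66 + -3.12*4 = -3.82
The first 5 terms are: [8.66, 5.54, 2.42, -0.7, -3.82]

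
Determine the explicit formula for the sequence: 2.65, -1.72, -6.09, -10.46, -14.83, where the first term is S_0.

Check differences: -1.72 - 2.65 = -4.37
-6.09 - -1.72 = -4.37
Common difference d = -4.37.
First term a = 2.65.
Formula: S_i = 2.65 - 4.37*i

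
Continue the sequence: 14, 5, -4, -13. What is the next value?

Differences: 5 - 14 = -9
This is an arithmetic sequence with common difference d = -9.
Next term = -13 + -9 = -22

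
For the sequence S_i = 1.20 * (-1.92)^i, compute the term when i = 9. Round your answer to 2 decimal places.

S_9 = 1.2 * (-1.92)^9 ≈ 1.2 * -354.5774 ≈ -425.49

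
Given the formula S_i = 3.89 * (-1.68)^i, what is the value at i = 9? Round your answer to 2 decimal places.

S_9 = 3.89 * (-1.68)^9 ≈ 3.89 * -106.6065 ≈ -414.7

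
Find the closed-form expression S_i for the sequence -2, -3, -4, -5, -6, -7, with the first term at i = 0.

Check differences: -3 - -2 = -1
-4 - -3 = -1
Common difference d = -1.
First term a = -2.
Formula: S_i = -2 - 1*i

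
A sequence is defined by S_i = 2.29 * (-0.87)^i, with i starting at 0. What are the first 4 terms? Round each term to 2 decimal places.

This is a geometric sequence.
i=0: S_0 = 2.29 * (-0.87)^0 = 2.29
i=1: S_1 = 2.29 * (-0.87)^1 ≈ -1.99
i=2: S_2 = 2.29 * (-0.87)^2 ≈ 1.73
i=3: S_3 = 2.29 * (-0.87)^3 ≈ -1.51
The first 4 terms are: [2.29, -1.99, 1.73, -1.51]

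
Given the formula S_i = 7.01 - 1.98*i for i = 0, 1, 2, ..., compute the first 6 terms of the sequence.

This is an arithmetic sequence.
i=0: S_0 = 7.01 + -1.98*0 = 7.01
i=1: S_1 = 7.01 + -1.98*1 = 5.03
i=2: S_2 = 7.01 + -1.98*2 = 3.05
i=3: S_3 = 7.01 + -1.98*3 = 1.07
i=4: S_4 = 7.01 + -1.98*4 = -0.91
i=5: S_5 = 7.01 + -1.98*5 = -2.89
The first 6 terms are: [7.01, 5.03, 3.05, 1.07, -0.91, -2.89]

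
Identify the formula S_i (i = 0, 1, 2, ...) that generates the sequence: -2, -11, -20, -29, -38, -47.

Check differences: -11 - -2 = -9
-20 - -11 = -9
Common difference d = -9.
First term a = -2.
Formula: S_i = -2 - 9*i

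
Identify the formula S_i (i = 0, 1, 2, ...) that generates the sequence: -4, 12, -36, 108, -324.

Check ratios: 12 / -4 = -3.0
Common ratio r = -3.
First term a = -4.
Formula: S_i = -4 * (-3)^i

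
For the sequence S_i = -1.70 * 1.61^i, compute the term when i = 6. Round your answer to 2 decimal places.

S_6 = -1.7 * 1.61^6 ≈ -1.7 * 17.4163 ≈ -29.61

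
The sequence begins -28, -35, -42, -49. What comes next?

Differences: -35 - -28 = -7
This is an arithmetic sequence with common difference d = -7.
Next term = -49 + -7 = -56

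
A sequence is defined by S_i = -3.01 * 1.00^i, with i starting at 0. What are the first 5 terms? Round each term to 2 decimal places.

This is a geometric sequence.
i=0: S_0 = -3.01 * 1.0^0 = -3.01
i=1: S_1 = -3.01 * 1.0^1 = -3.01
i=2: S_2 = -3.01 * 1.0^2 = -3.01
i=3: S_3 = -3.01 * 1.0^3 = -3.01
i=4: S_4 = -3.01 * 1.0^4 = -3.01
The first 5 terms are: [-3.01, -3.01, -3.01, -3.01, -3.01]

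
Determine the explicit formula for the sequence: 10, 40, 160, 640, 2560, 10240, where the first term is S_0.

Check ratios: 40 / 10 = 4.0
Common ratio r = 4.
First term a = 10.
Formula: S_i = 10 * 4^i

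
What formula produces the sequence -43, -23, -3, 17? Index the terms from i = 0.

Check differences: -23 - -43 = 20
-3 - -23 = 20
Common difference d = 20.
First term a = -43.
Formula: S_i = -43 + 20*i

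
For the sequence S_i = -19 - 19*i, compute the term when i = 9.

S_9 = -19 + -19*9 = -19 + -171 = -190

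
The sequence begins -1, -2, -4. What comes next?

Ratios: -2 / -1 = 2.0
This is a geometric sequence with common ratio r = 2.
Next term = -4 * 2 = -8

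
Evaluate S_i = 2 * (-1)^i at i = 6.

S_6 = 2 * (-1)^6 = 2 * 1 = 2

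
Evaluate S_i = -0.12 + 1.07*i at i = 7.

S_7 = -0.12 + 1.07*7 = -0.12 + 7.49 = 7.37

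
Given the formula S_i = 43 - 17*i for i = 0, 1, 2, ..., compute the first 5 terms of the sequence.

This is an arithmetic sequence.
i=0: S_0 = 43 + -17*0 = 43
i=1: S_1 = 43 + -17*1 = 26
i=2: S_2 = 43 + -17*2 = 9
i=3: S_3 = 43 + -17*3 = -8
i=4: S_4 = 43 + -17*4 = -25
The first 5 terms are: [43, 26, 9, -8, -25]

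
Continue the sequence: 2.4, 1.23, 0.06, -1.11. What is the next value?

Differences: 1.23 - 2.4 = -1.17
This is an arithmetic sequence with common difference d = -1.17.
Next term = -1.11 + -1.17 = -2.28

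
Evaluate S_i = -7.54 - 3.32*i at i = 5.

S_5 = -7.54 + -3.32*5 = -7.54 + -16.6 = -24.14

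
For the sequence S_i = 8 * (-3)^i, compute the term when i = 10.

S_10 = 8 * (-3)^10 = 8 * 59049 = 472392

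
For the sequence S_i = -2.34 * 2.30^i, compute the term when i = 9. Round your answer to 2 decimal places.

S_9 = -2.34 * 2.3^9 ≈ -2.34 * 1801.1527 ≈ -4214.7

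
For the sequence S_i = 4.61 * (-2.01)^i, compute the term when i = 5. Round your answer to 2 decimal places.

S_5 = 4.61 * (-2.01)^5 ≈ 4.61 * -32.80804 ≈ -151.25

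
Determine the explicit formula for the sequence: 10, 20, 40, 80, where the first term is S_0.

Check ratios: 20 / 10 = 2.0
Common ratio r = 2.
First term a = 10.
Formula: S_i = 10 * 2^i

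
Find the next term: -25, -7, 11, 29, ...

Differences: -7 - -25 = 18
This is an arithmetic sequence with common difference d = 18.
Next term = 29 + 18 = 47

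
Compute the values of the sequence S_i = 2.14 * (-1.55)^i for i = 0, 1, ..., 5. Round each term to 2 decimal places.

This is a geometric sequence.
i=0: S_0 = 2.14 * (-1.55)^0 = 2.14
i=1: S_1 = 2.14 * (-1.55)^1 ≈ -3.32
i=2: S_2 = 2.14 * (-1.55)^2 ≈ 5.14
i=3: S_3 = 2.14 * (-1.55)^3 ≈ -7.97
i=4: S_4 = 2.14 * (-1.55)^4 ≈ 12.35
i=5: S_5 = 2.14 * (-1.55)^5 ≈ -19.15
The first 6 terms are: [2.14, -3.32, 5.14, -7.97, 12.35, -19.15]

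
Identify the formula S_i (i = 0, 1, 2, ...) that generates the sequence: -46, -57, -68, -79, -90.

Check differences: -57 - -46 = -11
-68 - -57 = -11
Common difference d = -11.
First term a = -46.
Formula: S_i = -46 - 11*i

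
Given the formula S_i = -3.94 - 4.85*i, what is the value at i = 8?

S_8 = -3.94 + -4.85*8 = -3.94 + -38.8 = -42.74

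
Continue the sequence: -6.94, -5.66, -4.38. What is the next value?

Differences: -5.66 - -6.94 = 1.28
This is an arithmetic sequence with common difference d = 1.28.
Next term = -4.38 + 1.28 = -3.1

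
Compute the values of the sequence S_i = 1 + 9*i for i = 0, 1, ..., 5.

This is an arithmetic sequence.
i=0: S_0 = 1 + 9*0 = 1
i=1: S_1 = 1 + 9*1 = 10
i=2: S_2 = 1 + 9*2 = 19
i=3: S_3 = 1 + 9*3 = 28
i=4: S_4 = 1 + 9*4 = 37
i=5: S_5 = 1 + 9*5 = 46
The first 6 terms are: [1, 10, 19, 28, 37, 46]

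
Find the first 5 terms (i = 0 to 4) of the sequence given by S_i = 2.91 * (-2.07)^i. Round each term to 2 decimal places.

This is a geometric sequence.
i=0: S_0 = 2.91 * (-2.07)^0 = 2.91
i=1: S_1 = 2.91 * (-2.07)^1 ≈ -6.02
i=2: S_2 = 2.91 * (-2.07)^2 ≈ 12.47
i=3: S_3 = 2.91 * (-2.07)^3 ≈ -25.81
i=4: S_4 = 2.91 * (-2.07)^4 ≈ 53.43
The first 5 terms are: [2.91, -6.02, 12.47, -25.81, 53.43]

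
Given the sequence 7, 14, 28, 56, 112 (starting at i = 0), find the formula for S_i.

Check ratios: 14 / 7 = 2.0
Common ratio r = 2.
First term a = 7.
Formula: S_i = 7 * 2^i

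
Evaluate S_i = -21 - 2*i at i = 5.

S_5 = -21 + -2*5 = -21 + -10 = -31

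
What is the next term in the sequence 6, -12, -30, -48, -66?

Differences: -12 - 6 = -18
This is an arithmetic sequence with common difference d = -18.
Next term = -66 + -18 = -84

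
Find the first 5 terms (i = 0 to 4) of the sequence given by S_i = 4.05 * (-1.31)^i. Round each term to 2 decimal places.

This is a geometric sequence.
i=0: S_0 = 4.05 * (-1.31)^0 = 4.05
i=1: S_1 = 4.05 * (-1.31)^1 ≈ -5.31
i=2: S_2 = 4.05 * (-1.31)^2 ≈ 6.95
i=3: S_3 = 4.05 * (-1.31)^3 ≈ -9.1
i=4: S_4 = 4.05 * (-1.31)^4 ≈ 11.93
The first 5 terms are: [4.05, -5.31, 6.95, -9.1, 11.93]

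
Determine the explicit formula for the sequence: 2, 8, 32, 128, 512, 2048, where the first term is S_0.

Check ratios: 8 / 2 = 4.0
Common ratio r = 4.
First term a = 2.
Formula: S_i = 2 * 4^i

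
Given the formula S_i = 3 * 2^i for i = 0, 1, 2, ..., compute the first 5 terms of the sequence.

This is a geometric sequence.
i=0: S_0 = 3 * 2^0 = 3
i=1: S_1 = 3 * 2^1 = 6
i=2: S_2 = 3 * 2^2 = 12
i=3: S_3 = 3 * 2^3 = 24
i=4: S_4 = 3 * 2^4 = 48
The first 5 terms are: [3, 6, 12, 24, 48]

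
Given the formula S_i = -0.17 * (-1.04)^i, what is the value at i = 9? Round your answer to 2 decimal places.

S_9 = -0.17 * (-1.04)^9 ≈ -0.17 * -1.4233 ≈ 0.24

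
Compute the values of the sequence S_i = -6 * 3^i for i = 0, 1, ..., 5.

This is a geometric sequence.
i=0: S_0 = -6 * 3^0 = -6
i=1: S_1 = -6 * 3^1 = -18
i=2: S_2 = -6 * 3^2 = -54
i=3: S_3 = -6 * 3^3 = -162
i=4: S_4 = -6 * 3^4 = -486
i=5: S_5 = -6 * 3^5 = -1458
The first 6 terms are: [-6, -18, -54, -162, -486, -1458]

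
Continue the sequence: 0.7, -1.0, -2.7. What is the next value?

Differences: -1.0 - 0.7 = -1.7
This is an arithmetic sequence with common difference d = -1.7.
Next term = -2.7 + -1.7 = -4.4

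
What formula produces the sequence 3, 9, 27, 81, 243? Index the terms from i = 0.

Check ratios: 9 / 3 = 3.0
Common ratio r = 3.
First term a = 3.
Formula: S_i = 3 * 3^i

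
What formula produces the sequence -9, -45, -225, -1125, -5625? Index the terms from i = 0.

Check ratios: -45 / -9 = 5.0
Common ratio r = 5.
First term a = -9.
Formula: S_i = -9 * 5^i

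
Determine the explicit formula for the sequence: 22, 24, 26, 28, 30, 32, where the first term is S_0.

Check differences: 24 - 22 = 2
26 - 24 = 2
Common difference d = 2.
First term a = 22.
Formula: S_i = 22 + 2*i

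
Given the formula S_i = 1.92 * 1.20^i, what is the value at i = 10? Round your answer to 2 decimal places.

S_10 = 1.92 * 1.2^10 ≈ 1.92 * 6.1917 ≈ 11.89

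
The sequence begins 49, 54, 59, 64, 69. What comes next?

Differences: 54 - 49 = 5
This is an arithmetic sequence with common difference d = 5.
Next term = 69 + 5 = 74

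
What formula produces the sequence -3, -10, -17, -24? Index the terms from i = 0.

Check differences: -10 - -3 = -7
-17 - -10 = -7
Common difference d = -7.
First term a = -3.
Formula: S_i = -3 - 7*i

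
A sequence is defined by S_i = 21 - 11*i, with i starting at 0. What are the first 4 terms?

This is an arithmetic sequence.
i=0: S_0 = 21 + -11*0 = 21
i=1: S_1 = 21 + -11*1 = 10
i=2: S_2 = 21 + -11*2 = -1
i=3: S_3 = 21 + -11*3 = -12
The first 4 terms are: [21, 10, -1, -12]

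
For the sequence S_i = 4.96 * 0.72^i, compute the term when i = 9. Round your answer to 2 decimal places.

S_9 = 4.96 * 0.72^9 ≈ 4.96 * 0.052 ≈ 0.26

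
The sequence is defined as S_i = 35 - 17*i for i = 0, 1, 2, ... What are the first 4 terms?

This is an arithmetic sequence.
i=0: S_0 = 35 + -17*0 = 35
i=1: S_1 = 35 + -17*1 = 18
i=2: S_2 = 35 + -17*2 = 1
i=3: S_3 = 35 + -17*3 = -16
The first 4 terms are: [35, 18, 1, -16]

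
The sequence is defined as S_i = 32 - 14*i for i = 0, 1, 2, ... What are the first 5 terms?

This is an arithmetic sequence.
i=0: S_0 = 32 + -14*0 = 32
i=1: S_1 = 32 + -14*1 = 18
i=2: S_2 = 32 + -14*2 = 4
i=3: S_3 = 32 + -14*3 = -10
i=4: S_4 = 32 + -14*4 = -24
The first 5 terms are: [32, 18, 4, -10, -24]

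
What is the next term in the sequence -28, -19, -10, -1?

Differences: -19 - -28 = 9
This is an arithmetic sequence with common difference d = 9.
Next term = -1 + 9 = 8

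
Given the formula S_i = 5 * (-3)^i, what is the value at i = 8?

S_8 = 5 * (-3)^8 = 5 * 6561 = 32805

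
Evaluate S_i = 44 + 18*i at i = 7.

S_7 = 44 + 18*7 = 44 + 126 = 170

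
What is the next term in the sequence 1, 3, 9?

Ratios: 3 / 1 = 3.0
This is a geometric sequence with common ratio r = 3.
Next term = 9 * 3 = 27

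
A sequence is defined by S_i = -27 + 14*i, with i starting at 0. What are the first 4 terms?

This is an arithmetic sequence.
i=0: S_0 = -27 + 14*0 = -27
i=1: S_1 = -27 + 14*1 = -13
i=2: S_2 = -27 + 14*2 = 1
i=3: S_3 = -27 + 14*3 = 15
The first 4 terms are: [-27, -13, 1, 15]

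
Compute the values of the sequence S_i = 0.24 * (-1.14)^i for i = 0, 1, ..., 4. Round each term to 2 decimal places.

This is a geometric sequence.
i=0: S_0 = 0.24 * (-1.14)^0 = 0.24
i=1: S_1 = 0.24 * (-1.14)^1 ≈ -0.27
i=2: S_2 = 0.24 * (-1.14)^2 ≈ 0.31
i=3: S_3 = 0.24 * (-1.14)^3 ≈ -0.36
i=4: S_4 = 0.24 * (-1.14)^4 ≈ 0.41
The first 5 terms are: [0.24, -0.27, 0.31, -0.36, 0.41]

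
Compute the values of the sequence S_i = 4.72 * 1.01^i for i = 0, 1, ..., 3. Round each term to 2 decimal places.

This is a geometric sequence.
i=0: S_0 = 4.72 * 1.01^0 = 4.72
i=1: S_1 = 4.72 * 1.01^1 ≈ 4.77
i=2: S_2 = 4.72 * 1.01^2 ≈ 4.81
i=3: S_3 = 4.72 * 1.01^3 ≈ 4.86
The first 4 terms are: [4.72, 4.77, 4.81, 4.86]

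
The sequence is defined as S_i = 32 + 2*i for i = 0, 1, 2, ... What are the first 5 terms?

This is an arithmetic sequence.
i=0: S_0 = 32 + 2*0 = 32
i=1: S_1 = 32 + 2*1 = 34
i=2: S_2 = 32 + 2*2 = 36
i=3: S_3 = 32 + 2*3 = 38
i=4: S_4 = 32 + 2*4 = 40
The first 5 terms are: [32, 34, 36, 38, 40]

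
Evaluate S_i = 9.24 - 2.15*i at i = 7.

S_7 = 9.24 + -2.15*7 = 9.24 + -15.05 = -5.81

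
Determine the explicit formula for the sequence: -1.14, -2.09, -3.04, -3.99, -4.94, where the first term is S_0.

Check differences: -2.09 - -1.14 = -0.95
-3.04 - -2.09 = -0.95
Common difference d = -0.95.
First term a = -1.14.
Formula: S_i = -1.14 - 0.95*i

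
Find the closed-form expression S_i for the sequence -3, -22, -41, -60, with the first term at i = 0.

Check differences: -22 - -3 = -19
-41 - -22 = -19
Common difference d = -19.
First term a = -3.
Formula: S_i = -3 - 19*i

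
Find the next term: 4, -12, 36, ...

Ratios: -12 / 4 = -3.0
This is a geometric sequence with common ratio r = -3.
Next term = 36 * -3 = -108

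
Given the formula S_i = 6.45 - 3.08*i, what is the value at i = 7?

S_7 = 6.45 + -3.08*7 = 6.45 + -21.56 = -15.11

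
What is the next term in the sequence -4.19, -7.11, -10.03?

Differences: -7.11 - -4.19 = -2.92
This is an arithmetic sequence with common difference d = -2.92.
Next term = -10.03 + -2.92 = -12.95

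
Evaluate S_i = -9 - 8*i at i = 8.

S_8 = -9 + -8*8 = -9 + -64 = -73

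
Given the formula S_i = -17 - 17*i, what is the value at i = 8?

S_8 = -17 + -17*8 = -17 + -136 = -153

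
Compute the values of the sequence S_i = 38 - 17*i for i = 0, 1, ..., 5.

This is an arithmetic sequence.
i=0: S_0 = 38 + -17*0 = 38
i=1: S_1 = 38 + -17*1 = 21
i=2: S_2 = 38 + -17*2 = 4
i=3: S_3 = 38 + -17*3 = -13
i=4: S_4 = 38 + -17*4 = -30
i=5: S_5 = 38 + -17*5 = -47
The first 6 terms are: [38, 21, 4, -13, -30, -47]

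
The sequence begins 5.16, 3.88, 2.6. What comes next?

Differences: 3.88 - 5.16 = -1.28
This is an arithmetic sequence with common difference d = -1.28.
Next term = 2.6 + -1.28 = 1.32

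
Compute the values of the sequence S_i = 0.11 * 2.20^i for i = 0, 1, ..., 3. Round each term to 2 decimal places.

This is a geometric sequence.
i=0: S_0 = 0.11 * 2.2^0 = 0.11
i=1: S_1 = 0.11 * 2.2^1 ≈ 0.24
i=2: S_2 = 0.11 * 2.2^2 ≈ 0.53
i=3: S_3 = 0.11 * 2.2^3 ≈ 1.17
The first 4 terms are: [0.11, 0.24, 0.53, 1.17]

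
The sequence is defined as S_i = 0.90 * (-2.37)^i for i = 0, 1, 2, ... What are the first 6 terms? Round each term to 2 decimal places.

This is a geometric sequence.
i=0: S_0 = 0.9 * (-2.37)^0 = 0.9
i=1: S_1 = 0.9 * (-2.37)^1 ≈ -2.13
i=2: S_2 = 0.9 * (-2.37)^2 ≈ 5.06
i=3: S_3 = 0.9 * (-2.37)^3 ≈ -11.98
i=4: S_4 = 0.9 * (-2.37)^4 ≈ 28.39
i=5: S_5 = 0.9 * (-2.37)^5 ≈ -67.3
The first 6 terms are: [0.9, -2.13, 5.06, -11.98, 28.39, -67.3]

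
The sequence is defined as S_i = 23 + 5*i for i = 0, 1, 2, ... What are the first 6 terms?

This is an arithmetic sequence.
i=0: S_0 = 23 + 5*0 = 23
i=1: S_1 = 23 + 5*1 = 28
i=2: S_2 = 23 + 5*2 = 33
i=3: S_3 = 23 + 5*3 = 38
i=4: S_4 = 23 + 5*4 = 43
i=5: S_5 = 23 + 5*5 = 48
The first 6 terms are: [23, 28, 33, 38, 43, 48]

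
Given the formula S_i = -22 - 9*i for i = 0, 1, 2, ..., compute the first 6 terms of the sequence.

This is an arithmetic sequence.
i=0: S_0 = -22 + -9*0 = -22
i=1: S_1 = -22 + -9*1 = -31
i=2: S_2 = -22 + -9*2 = -40
i=3: S_3 = -22 + -9*3 = -49
i=4: S_4 = -22 + -9*4 = -58
i=5: S_5 = -22 + -9*5 = -67
The first 6 terms are: [-22, -31, -40, -49, -58, -67]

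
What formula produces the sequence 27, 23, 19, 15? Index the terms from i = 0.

Check differences: 23 - 27 = -4
19 - 23 = -4
Common difference d = -4.
First term a = 27.
Formula: S_i = 27 - 4*i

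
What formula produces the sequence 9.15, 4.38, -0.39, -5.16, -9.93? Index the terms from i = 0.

Check differences: 4.38 - 9.15 = -4.77
-0.39 - 4.38 = -4.77
Common difference d = -4.77.
First term a = 9.15.
Formula: S_i = 9.15 - 4.77*i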